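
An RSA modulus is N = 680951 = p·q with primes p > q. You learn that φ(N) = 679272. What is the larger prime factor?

997

φ(n) = (p−1)(q−1) = n − (p+q) + 1, so p + q = 680951 − 679272 + 1 = 1680.
p and q are the roots of t² − 1680t + 680951 = 0.
Discriminant: 1680² − 4·680951 = 2822400 − 2723804 = 98596; √98596 = 314.
q = (1680 − 314)/2 = 683, p = (1680 + 314)/2 = 997.
Check: 683 · 997 = 680951.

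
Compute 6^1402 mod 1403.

899

6^1 ≡ 6 (mod 1403)
6^2 ≡ 6^2 = 36 ≡ 36 (mod 1403)
6^4 ≡ 36^2 = 1296 ≡ 1296 (mod 1403)
6^8 ≡ 1296^2 = 1679616 ≡ 225 (mod 1403)
6^16 ≡ 225^2 = 50625 ≡ 117 (mod 1403)
6^32 ≡ 117^2 = 13689 ≡ 1062 (mod 1403)
6^64 ≡ 1062^2 = 1127844 ≡ 1235 (mod 1403)
6^128 ≡ 1235^2 = 1525225 ≡ 164 (mod 1403)
6^256 ≡ 164^2 = 26896 ≡ 239 (mod 1403)
6^512 ≡ 239^2 = 57121 ≡ 1001 (mod 1403)
6^1024 ≡ 1001^2 = 1002001 ≡ 259 (mod 1403)
1402 = 1024 + 256 + 64 + 32 + 16 + 8 + 2 in binary powers of 2.
So 6^1402 ≡ 259 · 239 · 1235 · 1062 · 117 · 225 · 36 ≡ 899 (mod 1403).
Since 899 ≠ 1, base 6 is a Fermat witness: 1403 is composite.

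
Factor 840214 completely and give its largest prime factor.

840214 = 2 · 420107
420107 = 61 · 6887
6887 = 71 · 97
97 is prime.
So 840214 = 2 · 61 · 71 · 97; the largest prime factor is 97.

97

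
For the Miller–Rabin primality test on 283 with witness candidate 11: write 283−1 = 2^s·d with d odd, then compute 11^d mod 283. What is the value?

1

283 − 1 = 282 = 2^1 · 141, so d = 141.
11^1 ≡ 11 (mod 283)
11^2 ≡ 11^2 = 121 ≡ 121 (mod 283)
11^4 ≡ 121^2 = 14641 ≡ 208 (mod 283)
11^8 ≡ 208^2 = 43264 ≡ 248 (mod 283)
11^16 ≡ 248^2 = 61504 ≡ 93 (mod 283)
11^32 ≡ 93^2 = 8649 ≡ 159 (mod 283)
11^64 ≡ 159^2 = 25281 ≡ 94 (mod 283)
11^128 ≡ 94^2 = 8836 ≡ 63 (mod 283)
141 = 128 + 8 + 4 + 1 in binary powers of 2.
So 11^141 ≡ 63 · 248 · 208 · 11 ≡ 1 (mod 283).
Since 11^d ≡ 1 (mod 283), base 11 does not prove 283 composite.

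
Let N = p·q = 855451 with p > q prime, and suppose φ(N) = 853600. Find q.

φ(n) = (p−1)(q−1) = n − (p+q) + 1, so p + q = 855451 − 853600 + 1 = 1852.
p and q are the roots of t² − 1852t + 855451 = 0.
Discriminant: 1852² − 4·855451 = 3429904 − 3421804 = 8100; √8100 = 90.
q = (1852 − 90)/2 = 881, p = (1852 + 90)/2 = 971.
Check: 881 · 971 = 855451.

881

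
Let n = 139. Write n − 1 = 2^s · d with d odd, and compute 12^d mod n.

139 − 1 = 138 = 2^1 · 69, so d = 69.
12^1 ≡ 12 (mod 139)
12^2 ≡ 12^2 = 144 ≡ 5 (mod 139)
12^4 ≡ 5^2 = 25 ≡ 25 (mod 139)
12^8 ≡ 25^2 = 625 ≡ 69 (mod 139)
12^16 ≡ 69^2 = 4761 ≡ 35 (mod 139)
12^32 ≡ 35^2 = 1225 ≡ 113 (mod 139)
12^64 ≡ 113^2 = 12769 ≡ 120 (mod 139)
69 = 64 + 4 + 1 in binary powers of 2.
So 12^69 ≡ 120 · 25 · 12 ≡ 138 (mod 139).
Since 12^d ≡ 138 (mod 139), base 12 does not prove 139 composite.

138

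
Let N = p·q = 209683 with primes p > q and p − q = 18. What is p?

467

Since p = q + 18, we have 209683 = q(q + 18), so q² + 18q − 209683 = 0.
Discriminant: 18² + 4·209683 = 324 + 838732 = 839056; √839056 = 916.
q = (−18 + 916)/2 = 449, and p = q + 18 = 467.
Check: 449 · 467 = 209683.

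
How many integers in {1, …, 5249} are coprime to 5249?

Factor: 5249 = 29 · 181.
φ(5249) = (29−1) · (181−1) = 28 · 180 = 5040.

5040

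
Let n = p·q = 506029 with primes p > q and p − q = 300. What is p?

Since p = q + 300, we have 506029 = q(q + 300), so q² + 300q − 506029 = 0.
Discriminant: 300² + 4·506029 = 90000 + 2024116 = 2114116; √2114116 = 1454.
q = (−300 + 1454)/2 = 577, and p = q + 300 = 877.
Check: 577 · 877 = 506029.

877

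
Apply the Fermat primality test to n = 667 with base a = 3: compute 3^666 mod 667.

3^1 ≡ 3 (mod 667)
3^2 ≡ 3^2 = 9 ≡ 9 (mod 667)
3^4 ≡ 9^2 = 81 ≡ 81 (mod 667)
3^8 ≡ 81^2 = 6561 ≡ 558 (mod 667)
3^16 ≡ 558^2 = 311364 ≡ 542 (mod 667)
3^32 ≡ 542^2 = 293764 ≡ 284 (mod 667)
3^64 ≡ 284^2 = 80656 ≡ 616 (mod 667)
3^128 ≡ 616^2 = 379456 ≡ 600 (mod 667)
3^256 ≡ 600^2 = 360000 ≡ 487 (mod 667)
3^512 ≡ 487^2 = 237169 ≡ 384 (mod 667)
666 = 512 + 128 + 16 + 8 + 2 in binary powers of 2.
So 3^666 ≡ 384 · 600 · 542 · 558 · 9 ≡ 660 (mod 667).
Since 660 ≠ 1, base 3 is a Fermat witness: 667 is composite.

660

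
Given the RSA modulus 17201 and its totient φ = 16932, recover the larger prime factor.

167

φ(n) = (p−1)(q−1) = n − (p+q) + 1, so p + q = 17201 − 16932 + 1 = 270.
p and q are the roots of t² − 270t + 17201 = 0.
Discriminant: 270² − 4·17201 = 72900 − 68804 = 4096; √4096 = 64.
q = (270 − 64)/2 = 103, p = (270 + 64)/2 = 167.
Check: 103 · 167 = 17201.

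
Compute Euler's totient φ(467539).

Factor: 467539 = 43 · 83 · 131.
φ(467539) = (43−1) · (83−1) · (131−1) = 42 · 82 · 130 = 447720.

447720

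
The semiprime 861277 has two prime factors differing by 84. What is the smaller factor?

Since p = q + 84, we have 861277 = q(q + 84), so q² + 84q − 861277 = 0.
Discriminant: 84² + 4·861277 = 7056 + 3445108 = 3452164; √3452164 = 1858.
q = (−84 + 1858)/2 = 887, and p = q + 84 = 971.
Check: 887 · 971 = 861277.

887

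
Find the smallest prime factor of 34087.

89

34087 is odd.
Digit sum 22, not divisible by 3.
Ends in 7: not divisible by 5.
7: 34087 = 7·4869 + 4
11: 34087 = 11·3098 + 9
13: 34087 = 13·2622 + 1
17: 34087 = 17·2005 + 2
19: 34087 = 19·1794 + 1
23: 34087 = 23·1482 + 1
29: 34087 = 29·1175 + 12
31: 34087 = 31·1099 + 18
37: 34087 = 37·921 + 10
41: 34087 = 41·831 + 16
43: 34087 = 43·792 + 31
47: 34087 = 47·725 + 12
53: 34087 = 53·643 + 8
59: 34087 = 59·577 + 44
61: 34087 = 61·558 + 49
67: 34087 = 67·508 + 51
71: 34087 = 71·480 + 7
73: 34087 = 73·466 + 69
79: 34087 = 79·431 + 38
83: 34087 = 83·410 + 57
89: 34087 = 89·383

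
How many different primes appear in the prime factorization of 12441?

12441 = 3 · 4147
4147 = 11 · 377
377 = 13 · 29
12441 = 3 · 11 · 13 · 29, which has 4 distinct prime factors.

4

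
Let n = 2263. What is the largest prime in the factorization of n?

2263 = 31 · 73
73 is prime.
So 2263 = 31 · 73; the largest prime factor is 73.

73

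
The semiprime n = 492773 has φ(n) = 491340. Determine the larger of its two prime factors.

φ(n) = (p−1)(q−1) = n − (p+q) + 1, so p + q = 492773 − 491340 + 1 = 1434.
p and q are the roots of t² − 1434t + 492773 = 0.
Discriminant: 1434² − 4·492773 = 2056356 − 1971092 = 85264; √85264 = 292.
q = (1434 − 292)/2 = 571, p = (1434 + 292)/2 = 863.
Check: 571 · 863 = 492773.

863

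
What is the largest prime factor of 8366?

8366 = 2 · 4183
4183 = 47 · 89
89 is prime.
So 8366 = 2 · 47 · 89; the largest prime factor is 89.

89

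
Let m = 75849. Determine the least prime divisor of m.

3

75849 is odd.
Digit sum 33, divisible by 3.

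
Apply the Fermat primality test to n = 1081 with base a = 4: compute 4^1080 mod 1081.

4^1 ≡ 4 (mod 1081)
4^2 ≡ 4^2 = 16 ≡ 16 (mod 1081)
4^4 ≡ 16^2 = 256 ≡ 256 (mod 1081)
4^8 ≡ 256^2 = 65536 ≡ 676 (mod 1081)
4^16 ≡ 676^2 = 456976 ≡ 794 (mod 1081)
4^32 ≡ 794^2 = 630436 ≡ 213 (mod 1081)
4^64 ≡ 213^2 = 45369 ≡ 1048 (mod 1081)
4^128 ≡ 1048^2 = 1098304 ≡ 8 (mod 1081)
4^256 ≡ 8^2 = 64 ≡ 64 (mod 1081)
4^512 ≡ 64^2 = 4096 ≡ 853 (mod 1081)
4^1024 ≡ 853^2 = 727609 ≡ 96 (mod 1081)
1080 = 1024 + 32 + 16 + 8 in binary powers of 2.
So 4^1080 ≡ 96 · 213 · 794 · 676 ≡ 200 (mod 1081).
Since 200 ≠ 1, base 4 is a Fermat witness: 1081 is composite.

200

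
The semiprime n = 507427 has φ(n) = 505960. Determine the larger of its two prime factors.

911

φ(n) = (p−1)(q−1) = n − (p+q) + 1, so p + q = 507427 − 505960 + 1 = 1468.
p and q are the roots of t² − 1468t + 507427 = 0.
Discriminant: 1468² − 4·507427 = 2155024 − 2029708 = 125316; √125316 = 354.
q = (1468 − 354)/2 = 557, p = (1468 + 354)/2 = 911.
Check: 557 · 911 = 507427.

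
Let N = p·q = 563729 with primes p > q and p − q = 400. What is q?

577

Since p = q + 400, we have 563729 = q(q + 400), so q² + 400q − 563729 = 0.
Discriminant: 400² + 4·563729 = 160000 + 2254916 = 2414916; √2414916 = 1554.
q = (−400 + 1554)/2 = 577, and p = q + 400 = 977.
Check: 577 · 977 = 563729.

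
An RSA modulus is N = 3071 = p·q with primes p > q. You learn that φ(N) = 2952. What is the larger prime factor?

83

φ(n) = (p−1)(q−1) = n − (p+q) + 1, so p + q = 3071 − 2952 + 1 = 120.
p and q are the roots of t² − 120t + 3071 = 0.
Discriminant: 120² − 4·3071 = 14400 − 12284 = 2116; √2116 = 46.
q = (120 − 46)/2 = 37, p = (120 + 46)/2 = 83.
Check: 37 · 83 = 3071.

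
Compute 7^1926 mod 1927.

7^1 ≡ 7 (mod 1927)
7^2 ≡ 7^2 = 49 ≡ 49 (mod 1927)
7^4 ≡ 49^2 = 2401 ≡ 474 (mod 1927)
7^8 ≡ 474^2 = 224676 ≡ 1144 (mod 1927)
7^16 ≡ 1144^2 = 1308736 ≡ 303 (mod 1927)
7^32 ≡ 303^2 = 91809 ≡ 1240 (mod 1927)
7^64 ≡ 1240^2 = 1537600 ≡ 1781 (mod 1927)
7^128 ≡ 1781^2 = 3171961 ≡ 119 (mod 1927)
7^256 ≡ 119^2 = 14161 ≡ 672 (mod 1927)
7^512 ≡ 672^2 = 451584 ≡ 666 (mod 1927)
7^1024 ≡ 666^2 = 443556 ≡ 346 (mod 1927)
1926 = 1024 + 512 + 256 + 128 + 4 + 2 in binary powers of 2.
So 7^1926 ≡ 346 · 666 · 672 · 119 · 474 · 49 ≡ 758 (mod 1927).
Since 758 ≠ 1, base 7 is a Fermat witness: 1927 is composite.

758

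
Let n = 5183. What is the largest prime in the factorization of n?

73

5183 = 71 · 73
73 is prime.
So 5183 = 71 · 73; the largest prime factor is 73.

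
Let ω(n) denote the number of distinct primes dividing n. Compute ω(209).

209 = 11 · 19
209 = 11 · 19, which has 2 distinct prime factors.

2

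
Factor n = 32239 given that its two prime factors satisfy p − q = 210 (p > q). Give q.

Since p = q + 210, we have 32239 = q(q + 210), so q² + 210q − 32239 = 0.
Discriminant: 210² + 4·32239 = 44100 + 128956 = 173056; √173056 = 416.
q = (−210 + 416)/2 = 103, and p = q + 210 = 313.
Check: 103 · 313 = 32239.

103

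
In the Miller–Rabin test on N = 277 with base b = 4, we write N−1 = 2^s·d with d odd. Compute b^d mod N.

277 − 1 = 276 = 2^2 · 69, so d = 69.
4^1 ≡ 4 (mod 277)
4^2 ≡ 4^2 = 16 ≡ 16 (mod 277)
4^4 ≡ 16^2 = 256 ≡ 256 (mod 277)
4^8 ≡ 256^2 = 65536 ≡ 164 (mod 277)
4^16 ≡ 164^2 = 26896 ≡ 27 (mod 277)
4^32 ≡ 27^2 = 729 ≡ 175 (mod 277)
4^64 ≡ 175^2 = 30625 ≡ 155 (mod 277)
69 = 64 + 4 + 1 in binary powers of 2.
So 4^69 ≡ 155 · 256 · 4 ≡ 276 (mod 277).
Since 4^d ≡ 276 (mod 277), base 4 does not prove 277 composite.

276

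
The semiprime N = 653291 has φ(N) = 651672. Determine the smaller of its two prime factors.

φ(n) = (p−1)(q−1) = n − (p+q) + 1, so p + q = 653291 − 651672 + 1 = 1620.
p and q are the roots of t² − 1620t + 653291 = 0.
Discriminant: 1620² − 4·653291 = 2624400 − 2613164 = 11236; √11236 = 106.
q = (1620 − 106)/2 = 757, p = (1620 + 106)/2 = 863.
Check: 757 · 863 = 653291.

757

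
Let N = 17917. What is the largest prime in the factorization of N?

17917 = 19 · 943
943 = 23 · 41
41 is prime.
So 17917 = 19 · 23 · 41; the largest prime factor is 41.

41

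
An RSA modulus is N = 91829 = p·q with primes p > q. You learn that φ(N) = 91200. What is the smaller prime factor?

229

φ(n) = (p−1)(q−1) = n − (p+q) + 1, so p + q = 91829 − 91200 + 1 = 630.
p and q are the roots of t² − 630t + 91829 = 0.
Discriminant: 630² − 4·91829 = 396900 − 367316 = 29584; √29584 = 172.
q = (630 − 172)/2 = 229, p = (630 + 172)/2 = 401.
Check: 229 · 401 = 91829.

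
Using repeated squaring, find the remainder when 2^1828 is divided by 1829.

411

2^1 ≡ 2 (mod 1829)
2^2 ≡ 2^2 = 4 ≡ 4 (mod 1829)
2^4 ≡ 4^2 = 16 ≡ 16 (mod 1829)
2^8 ≡ 16^2 = 256 ≡ 256 (mod 1829)
2^16 ≡ 256^2 = 65536 ≡ 1521 (mod 1829)
2^32 ≡ 1521^2 = 2313441 ≡ 1585 (mod 1829)
2^64 ≡ 1585^2 = 2512225 ≡ 1008 (mod 1829)
2^128 ≡ 1008^2 = 1016064 ≡ 969 (mod 1829)
2^256 ≡ 969^2 = 938961 ≡ 684 (mod 1829)
2^512 ≡ 684^2 = 467856 ≡ 1461 (mod 1829)
2^1024 ≡ 1461^2 = 2134521 ≡ 78 (mod 1829)
1828 = 1024 + 512 + 256 + 32 + 4 in binary powers of 2.
So 2^1828 ≡ 78 · 1461 · 684 · 1585 · 16 ≡ 411 (mod 1829).
Since 411 ≠ 1, base 2 is a Fermat witness: 1829 is composite.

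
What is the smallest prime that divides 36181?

36181 is odd.
Digit sum 19, not divisible by 3.
Ends in 1: not divisible by 5.
7: 36181 = 7·5168 + 5
11: 36181 = 11·3289 + 2
13: 36181 = 13·2783 + 2
17: 36181 = 17·2128 + 5
19: 36181 = 19·1904 + 5
23: 36181 = 23·1573 + 2
29: 36181 = 29·1247 + 18
31: 36181 = 31·1167 + 4
37: 36181 = 37·977 + 32
41: 36181 = 41·882 + 19
43: 36181 = 43·841 + 18
47: 36181 = 47·769 + 38
53: 36181 = 53·682 + 35
59: 36181 = 59·613 + 14
61: 36181 = 61·593 + 8
67: 36181 = 67·540 + 1
71: 36181 = 71·509 + 42
73: 36181 = 73·495 + 46
79: 36181 = 79·457 + 78
83: 36181 = 83·435 + 76
89: 36181 = 89·406 + 47
97: 36181 = 97·373

97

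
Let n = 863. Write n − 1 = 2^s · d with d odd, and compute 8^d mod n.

863 − 1 = 862 = 2^1 · 431, so d = 431.
8^1 ≡ 8 (mod 863)
8^2 ≡ 8^2 = 64 ≡ 64 (mod 863)
8^4 ≡ 64^2 = 4096 ≡ 644 (mod 863)
8^8 ≡ 644^2 = 414736 ≡ 496 (mod 863)
8^16 ≡ 496^2 = 246016 ≡ 61 (mod 863)
8^32 ≡ 61^2 = 3721 ≡ 269 (mod 863)
8^64 ≡ 269^2 = 72361 ≡ 732 (mod 863)
8^128 ≡ 732^2 = 535824 ≡ 764 (mod 863)
8^256 ≡ 764^2 = 583696 ≡ 308 (mod 863)
431 = 256 + 128 + 32 + 8 + 4 + 2 + 1 in binary powers of 2.
So 8^431 ≡ 308 · 764 · 269 · 496 · 644 · 64 · 8 ≡ 1 (mod 863).
Since 8^d ≡ 1 (mod 863), base 8 does not prove 863 composite.

1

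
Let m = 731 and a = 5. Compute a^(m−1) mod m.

5^1 ≡ 5 (mod 731)
5^2 ≡ 5^2 = 25 ≡ 25 (mod 731)
5^4 ≡ 25^2 = 625 ≡ 625 (mod 731)
5^8 ≡ 625^2 = 390625 ≡ 271 (mod 731)
5^16 ≡ 271^2 = 73441 ≡ 341 (mod 731)
5^32 ≡ 341^2 = 116281 ≡ 52 (mod 731)
5^64 ≡ 52^2 = 2704 ≡ 511 (mod 731)
5^128 ≡ 511^2 = 261121 ≡ 154 (mod 731)
5^256 ≡ 154^2 = 23716 ≡ 324 (mod 731)
5^512 ≡ 324^2 = 104976 ≡ 443 (mod 731)
730 = 512 + 128 + 64 + 16 + 8 + 2 in binary powers of 2.
So 5^730 ≡ 443 · 154 · 511 · 341 · 271 · 25 ≡ 298 (mod 731).
Since 298 ≠ 1, base 5 is a Fermat witness: 731 is composite.

298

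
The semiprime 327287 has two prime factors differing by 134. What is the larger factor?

Since p = q + 134, we have 327287 = q(q + 134), so q² + 134q − 327287 = 0.
Discriminant: 134² + 4·327287 = 17956 + 1309148 = 1327104; √1327104 = 1152.
q = (−134 + 1152)/2 = 509, and p = q + 134 = 643.
Check: 509 · 643 = 327287.

643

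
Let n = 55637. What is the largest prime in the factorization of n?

59

55637 = 23 · 2419
2419 = 41 · 59
59 is prime.
So 55637 = 23 · 41 · 59; the largest prime factor is 59.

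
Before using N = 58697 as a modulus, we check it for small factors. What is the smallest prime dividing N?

79

58697 is odd.
Digit sum 35, not divisible by 3.
Ends in 7: not divisible by 5.
7: 58697 = 7·8385 + 2
11: 58697 = 11·5336 + 1
13: 58697 = 13·4515 + 2
17: 58697 = 17·3452 + 13
19: 58697 = 19·3089 + 6
23: 58697 = 23·2552 + 1
29: 58697 = 29·2024 + 1
31: 58697 = 31·1893 + 14
37: 58697 = 37·1586 + 15
41: 58697 = 41·1431 + 26
43: 58697 = 43·1365 + 2
47: 58697 = 47·1248 + 41
53: 58697 = 53·1107 + 26
59: 58697 = 59·994 + 51
61: 58697 = 61·962 + 15
67: 58697 = 67·876 + 5
71: 58697 = 71·826 + 51
73: 58697 = 73·804 + 5
79: 58697 = 79·743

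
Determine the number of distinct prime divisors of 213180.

213180 = 2^2 · 53295
53295 = 3 · 17765
17765 = 5 · 3553
3553 = 11 · 323
323 = 17 · 19
213180 = 2^2 · 3 · 5 · 11 · 17 · 19, which has 6 distinct prime factors.

6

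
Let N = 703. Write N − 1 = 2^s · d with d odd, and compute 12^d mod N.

75

703 − 1 = 702 = 2^1 · 351, so d = 351.
12^1 ≡ 12 (mod 703)
12^2 ≡ 12^2 = 144 ≡ 144 (mod 703)
12^4 ≡ 144^2 = 20736 ≡ 349 (mod 703)
12^8 ≡ 349^2 = 121801 ≡ 182 (mod 703)
12^16 ≡ 182^2 = 33124 ≡ 83 (mod 703)
12^32 ≡ 83^2 = 6889 ≡ 562 (mod 703)
12^64 ≡ 562^2 = 315844 ≡ 197 (mod 703)
12^128 ≡ 197^2 = 38809 ≡ 144 (mod 703)
12^256 ≡ 144^2 = 20736 ≡ 349 (mod 703)
351 = 256 + 64 + 16 + 8 + 4 + 2 + 1 in binary powers of 2.
So 12^351 ≡ 349 · 197 · 83 · 182 · 349 · 144 · 12 ≡ 75 (mod 703).
Squaring chain: 75; never reaches −1, so base 12 is a Miller–Rabin witness that 703 is composite.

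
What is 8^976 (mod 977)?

1

8^1 ≡ 8 (mod 977)
8^2 ≡ 8^2 = 64 ≡ 64 (mod 977)
8^4 ≡ 64^2 = 4096 ≡ 188 (mod 977)
8^8 ≡ 188^2 = 35344 ≡ 172 (mod 977)
8^16 ≡ 172^2 = 29584 ≡ 274 (mod 977)
8^32 ≡ 274^2 = 75076 ≡ 824 (mod 977)
8^64 ≡ 824^2 = 678976 ≡ 938 (mod 977)
8^128 ≡ 938^2 = 879844 ≡ 544 (mod 977)
8^256 ≡ 544^2 = 295936 ≡ 882 (mod 977)
8^512 ≡ 882^2 = 777924 ≡ 232 (mod 977)
976 = 512 + 256 + 128 + 64 + 16 in binary powers of 2.
So 8^976 ≡ 232 · 882 · 544 · 938 · 274 ≡ 1 (mod 977).
Since the result is 1, base 8 gives no evidence that 977 is composite.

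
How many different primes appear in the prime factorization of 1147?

2

1147 = 31 · 37
1147 = 31 · 37, which has 2 distinct prime factors.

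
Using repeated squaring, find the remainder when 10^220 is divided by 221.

81

10^1 ≡ 10 (mod 221)
10^2 ≡ 10^2 = 100 ≡ 100 (mod 221)
10^4 ≡ 100^2 = 10000 ≡ 55 (mod 221)
10^8 ≡ 55^2 = 3025 ≡ 152 (mod 221)
10^16 ≡ 152^2 = 23104 ≡ 120 (mod 221)
10^32 ≡ 120^2 = 14400 ≡ 35 (mod 221)
10^64 ≡ 35^2 = 1225 ≡ 120 (mod 221)
10^128 ≡ 120^2 = 14400 ≡ 35 (mod 221)
220 = 128 + 64 + 16 + 8 + 4 in binary powers of 2.
So 10^220 ≡ 35 · 120 · 120 · 152 · 55 ≡ 81 (mod 221).
Since 81 ≠ 1, base 10 is a Fermat witness: 221 is composite.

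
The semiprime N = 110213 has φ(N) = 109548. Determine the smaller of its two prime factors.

φ(n) = (p−1)(q−1) = n − (p+q) + 1, so p + q = 110213 − 109548 + 1 = 666.
p and q are the roots of t² − 666t + 110213 = 0.
Discriminant: 666² − 4·110213 = 443556 − 440852 = 2704; √2704 = 52.
q = (666 − 52)/2 = 307, p = (666 + 52)/2 = 359.
Check: 307 · 359 = 110213.

307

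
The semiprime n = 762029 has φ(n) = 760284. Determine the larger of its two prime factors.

883

φ(n) = (p−1)(q−1) = n − (p+q) + 1, so p + q = 762029 − 760284 + 1 = 1746.
p and q are the roots of t² − 1746t + 762029 = 0.
Discriminant: 1746² − 4·762029 = 3048516 − 3048116 = 400; √400 = 20.
q = (1746 − 20)/2 = 863, p = (1746 + 20)/2 = 883.
Check: 863 · 883 = 762029.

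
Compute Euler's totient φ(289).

Factor: 289 = 17^2.
φ(289) = 17^1·(17−1) = 272.

272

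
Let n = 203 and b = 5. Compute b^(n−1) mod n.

23

5^1 ≡ 5 (mod 203)
5^2 ≡ 5^2 = 25 ≡ 25 (mod 203)
5^4 ≡ 25^2 = 625 ≡ 16 (mod 203)
5^8 ≡ 16^2 = 256 ≡ 53 (mod 203)
5^16 ≡ 53^2 = 2809 ≡ 170 (mod 203)
5^32 ≡ 170^2 = 28900 ≡ 74 (mod 203)
5^64 ≡ 74^2 = 5476 ≡ 198 (mod 203)
5^128 ≡ 198^2 = 39204 ≡ 25 (mod 203)
202 = 128 + 64 + 8 + 2 in binary powers of 2.
So 5^202 ≡ 25 · 198 · 53 · 25 ≡ 23 (mod 203).
Since 23 ≠ 1, base 5 is a Fermat witness: 203 is composite.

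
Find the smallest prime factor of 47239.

97

47239 is odd.
Digit sum 25, not divisible by 3.
Ends in 9: not divisible by 5.
7: 47239 = 7·6748 + 3
11: 47239 = 11·4294 + 5
13: 47239 = 13·3633 + 10
17: 47239 = 17·2778 + 13
19: 47239 = 19·2486 + 5
23: 47239 = 23·2053 + 20
29: 47239 = 29·1628 + 27
31: 47239 = 31·1523 + 26
37: 47239 = 37·1276 + 27
41: 47239 = 41·1152 + 7
43: 47239 = 43·1098 + 25
47: 47239 = 47·1005 + 4
53: 47239 = 53·891 + 16
59: 47239 = 59·800 + 39
61: 47239 = 61·774 + 25
67: 47239 = 67·705 + 4
71: 47239 = 71·665 + 24
73: 47239 = 73·647 + 8
79: 47239 = 79·597 + 76
83: 47239 = 83·569 + 12
89: 47239 = 89·530 + 69
97: 47239 = 97·487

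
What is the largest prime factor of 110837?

79

110837 = 23 · 4819
4819 = 61 · 79
79 is prime.
So 110837 = 23 · 61 · 79; the largest prime factor is 79.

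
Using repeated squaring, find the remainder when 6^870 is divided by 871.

844

6^1 ≡ 6 (mod 871)
6^2 ≡ 6^2 = 36 ≡ 36 (mod 871)
6^4 ≡ 36^2 = 1296 ≡ 425 (mod 871)
6^8 ≡ 425^2 = 180625 ≡ 328 (mod 871)
6^16 ≡ 328^2 = 107584 ≡ 451 (mod 871)
6^32 ≡ 451^2 = 203401 ≡ 458 (mod 871)
6^64 ≡ 458^2 = 209764 ≡ 724 (mod 871)
6^128 ≡ 724^2 = 524176 ≡ 705 (mod 871)
6^256 ≡ 705^2 = 497025 ≡ 555 (mod 871)
6^512 ≡ 555^2 = 308025 ≡ 562 (mod 871)
870 = 512 + 256 + 64 + 32 + 4 + 2 in binary powers of 2.
So 6^870 ≡ 562 · 555 · 724 · 458 · 425 · 36 ≡ 844 (mod 871).
Since 844 ≠ 1, base 6 is a Fermat witness: 871 is composite.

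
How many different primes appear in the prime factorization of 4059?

4059 = 3^2 · 451
451 = 11 · 41
4059 = 3^2 · 11 · 41, which has 3 distinct prime factors.

3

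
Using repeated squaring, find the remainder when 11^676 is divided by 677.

1

11^1 ≡ 11 (mod 677)
11^2 ≡ 11^2 = 121 ≡ 121 (mod 677)
11^4 ≡ 121^2 = 14641 ≡ 424 (mod 677)
11^8 ≡ 424^2 = 179776 ≡ 371 (mod 677)
11^16 ≡ 371^2 = 137641 ≡ 210 (mod 677)
11^32 ≡ 210^2 = 44100 ≡ 95 (mod 677)
11^64 ≡ 95^2 = 9025 ≡ 224 (mod 677)
11^128 ≡ 224^2 = 50176 ≡ 78 (mod 677)
11^256 ≡ 78^2 = 6084 ≡ 668 (mod 677)
11^512 ≡ 668^2 = 446224 ≡ 81 (mod 677)
676 = 512 + 128 + 32 + 4 in binary powers of 2.
So 11^676 ≡ 81 · 78 · 95 · 424 ≡ 1 (mod 677).
Since the result is 1, base 11 gives no evidence that 677 is composite.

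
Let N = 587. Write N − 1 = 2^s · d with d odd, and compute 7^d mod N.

587 − 1 = 586 = 2^1 · 293, so d = 293.
7^1 ≡ 7 (mod 587)
7^2 ≡ 7^2 = 49 ≡ 49 (mod 587)
7^4 ≡ 49^2 = 2401 ≡ 53 (mod 587)
7^8 ≡ 53^2 = 2809 ≡ 461 (mod 587)
7^16 ≡ 461^2 = 212521 ≡ 27 (mod 587)
7^32 ≡ 27^2 = 729 ≡ 142 (mod 587)
7^64 ≡ 142^2 = 20164 ≡ 206 (mod 587)
7^128 ≡ 206^2 = 42436 ≡ 172 (mod 587)
7^256 ≡ 172^2 = 29584 ≡ 234 (mod 587)
293 = 256 + 32 + 4 + 1 in binary powers of 2.
So 7^293 ≡ 234 · 142 · 53 · 7 ≡ 1 (mod 587).
Since 7^d ≡ 1 (mod 587), base 7 does not prove 587 composite.

1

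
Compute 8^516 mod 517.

8^1 ≡ 8 (mod 517)
8^2 ≡ 8^2 = 64 ≡ 64 (mod 517)
8^4 ≡ 64^2 = 4096 ≡ 477 (mod 517)
8^8 ≡ 477^2 = 227529 ≡ 49 (mod 517)
8^16 ≡ 49^2 = 2401 ≡ 333 (mod 517)
8^32 ≡ 333^2 = 110889 ≡ 251 (mod 517)
8^64 ≡ 251^2 = 63001 ≡ 444 (mod 517)
8^128 ≡ 444^2 = 197136 ≡ 159 (mod 517)
8^256 ≡ 159^2 = 25281 ≡ 465 (mod 517)
8^512 ≡ 465^2 = 216225 ≡ 119 (mod 517)
516 = 512 + 4 in binary powers of 2.
So 8^516 ≡ 119 · 477 ≡ 410 (mod 517).
Since 410 ≠ 1, base 8 is a Fermat witness: 517 is composite.

410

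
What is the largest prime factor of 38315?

38315 = 5 · 7663
7663 = 79 · 97
97 is prime.
So 38315 = 5 · 79 · 97; the largest prime factor is 97.

97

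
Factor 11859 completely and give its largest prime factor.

11859 = 3 · 3953
3953 = 59 · 67
67 is prime.
So 11859 = 3 · 59 · 67; the largest prime factor is 67.

67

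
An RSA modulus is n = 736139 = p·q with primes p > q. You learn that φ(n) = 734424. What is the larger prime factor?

φ(n) = (p−1)(q−1) = n − (p+q) + 1, so p + q = 736139 − 734424 + 1 = 1716.
p and q are the roots of t² − 1716t + 736139 = 0.
Discriminant: 1716² − 4·736139 = 2944656 − 2944556 = 100; √100 = 10.
q = (1716 − 10)/2 = 853, p = (1716 + 10)/2 = 863.
Check: 853 · 863 = 736139.

863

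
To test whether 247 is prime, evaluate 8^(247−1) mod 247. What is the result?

8^1 ≡ 8 (mod 247)
8^2 ≡ 8^2 = 64 ≡ 64 (mod 247)
8^4 ≡ 64^2 = 4096 ≡ 144 (mod 247)
8^8 ≡ 144^2 = 20736 ≡ 235 (mod 247)
8^16 ≡ 235^2 = 55225 ≡ 144 (mod 247)
8^32 ≡ 144^2 = 20736 ≡ 235 (mod 247)
8^64 ≡ 235^2 = 55225 ≡ 144 (mod 247)
8^128 ≡ 144^2 = 20736 ≡ 235 (mod 247)
246 = 128 + 64 + 32 + 16 + 4 + 2 in binary powers of 2.
So 8^246 ≡ 235 · 144 · 235 · 144 · 144 · 64 ≡ 77 (mod 247).
Since 77 ≠ 1, base 8 is a Fermat witness: 247 is composite.

77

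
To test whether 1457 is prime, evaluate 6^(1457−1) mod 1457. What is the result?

521

6^1 ≡ 6 (mod 1457)
6^2 ≡ 6^2 = 36 ≡ 36 (mod 1457)
6^4 ≡ 36^2 = 1296 ≡ 1296 (mod 1457)
6^8 ≡ 1296^2 = 1679616 ≡ 1152 (mod 1457)
6^16 ≡ 1152^2 = 1327104 ≡ 1234 (mod 1457)
6^32 ≡ 1234^2 = 1522756 ≡ 191 (mod 1457)
6^64 ≡ 191^2 = 36481 ≡ 56 (mod 1457)
6^128 ≡ 56^2 = 3136 ≡ 222 (mod 1457)
6^256 ≡ 222^2 = 49284 ≡ 1203 (mod 1457)
6^512 ≡ 1203^2 = 1447209 ≡ 408 (mod 1457)
6^1024 ≡ 408^2 = 166464 ≡ 366 (mod 1457)
1456 = 1024 + 256 + 128 + 32 + 16 in binary powers of 2.
So 6^1456 ≡ 366 · 1203 · 222 · 191 · 1234 ≡ 521 (mod 1457).
Since 521 ≠ 1, base 6 is a Fermat witness: 1457 is composite.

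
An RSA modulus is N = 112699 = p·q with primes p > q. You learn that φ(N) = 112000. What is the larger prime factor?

449

φ(n) = (p−1)(q−1) = n − (p+q) + 1, so p + q = 112699 − 112000 + 1 = 700.
p and q are the roots of t² − 700t + 112699 = 0.
Discriminant: 700² − 4·112699 = 490000 − 450796 = 39204; √39204 = 198.
q = (700 − 198)/2 = 251, p = (700 + 198)/2 = 449.
Check: 251 · 449 = 112699.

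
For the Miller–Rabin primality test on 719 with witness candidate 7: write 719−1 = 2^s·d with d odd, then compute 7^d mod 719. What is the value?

1

719 − 1 = 718 = 2^1 · 359, so d = 359.
7^1 ≡ 7 (mod 719)
7^2 ≡ 7^2 = 49 ≡ 49 (mod 719)
7^4 ≡ 49^2 = 2401 ≡ 244 (mod 719)
7^8 ≡ 244^2 = 59536 ≡ 578 (mod 719)
7^16 ≡ 578^2 = 334084 ≡ 468 (mod 719)
7^32 ≡ 468^2 = 219024 ≡ 448 (mod 719)
7^64 ≡ 448^2 = 200704 ≡ 103 (mod 719)
7^128 ≡ 103^2 = 10609 ≡ 543 (mod 719)
7^256 ≡ 543^2 = 294849 ≡ 59 (mod 719)
359 = 256 + 64 + 32 + 4 + 2 + 1 in binary powers of 2.
So 7^359 ≡ 59 · 103 · 448 · 244 · 49 · 7 ≡ 1 (mod 719).
Since 7^d ≡ 1 (mod 719), base 7 does not prove 719 composite.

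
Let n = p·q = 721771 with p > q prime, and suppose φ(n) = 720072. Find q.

φ(n) = (p−1)(q−1) = n − (p+q) + 1, so p + q = 721771 − 720072 + 1 = 1700.
p and q are the roots of t² − 1700t + 721771 = 0.
Discriminant: 1700² − 4·721771 = 2890000 − 2887084 = 2916; √2916 = 54.
q = (1700 − 54)/2 = 823, p = (1700 + 54)/2 = 877.
Check: 823 · 877 = 721771.

823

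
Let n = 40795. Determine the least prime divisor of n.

5

40795 is odd.
Digit sum 25, not divisible by 3.
Ends in 5: divisible by 5.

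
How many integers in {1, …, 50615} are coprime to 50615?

Factor: 50615 = 5 · 53 · 191.
φ(50615) = (5−1) · (53−1) · (191−1) = 4 · 52 · 190 = 39520.

39520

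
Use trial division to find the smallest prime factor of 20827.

20827 is odd.
Digit sum 19, not divisible by 3.
Ends in 7: not divisible by 5.
7: 20827 = 7·2975 + 2
11: 20827 = 11·1893 + 4
13: 20827 = 13·1602 + 1
17: 20827 = 17·1225 + 2
19: 20827 = 19·1096 + 3
23: 20827 = 23·905 + 12
29: 20827 = 29·718 + 5
31: 20827 = 31·671 + 26
37: 20827 = 37·562 + 33
41: 20827 = 41·507 + 40
43: 20827 = 43·484 + 15
47: 20827 = 47·443 + 6
53: 20827 = 53·392 + 51
59: 20827 = 59·353

59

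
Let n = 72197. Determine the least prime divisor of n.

23

72197 is odd.
Digit sum 26, not divisible by 3.
Ends in 7: not divisible by 5.
7: 72197 = 7·10313 + 6
11: 72197 = 11·6563 + 4
13: 72197 = 13·5553 + 8
17: 72197 = 17·4246 + 15
19: 72197 = 19·3799 + 16
23: 72197 = 23·3139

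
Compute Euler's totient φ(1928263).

1880064

Factor: 1928263 = 97 · 103 · 193.
φ(1928263) = (97−1) · (103−1) · (193−1) = 96 · 102 · 192 = 1880064.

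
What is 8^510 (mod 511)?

8^1 ≡ 8 (mod 511)
8^2 ≡ 8^2 = 64 ≡ 64 (mod 511)
8^4 ≡ 64^2 = 4096 ≡ 8 (mod 511)
8^8 ≡ 8^2 = 64 ≡ 64 (mod 511)
8^16 ≡ 64^2 = 4096 ≡ 8 (mod 511)
8^32 ≡ 8^2 = 64 ≡ 64 (mod 511)
8^64 ≡ 64^2 = 4096 ≡ 8 (mod 511)
8^128 ≡ 8^2 = 64 ≡ 64 (mod 511)
8^256 ≡ 64^2 = 4096 ≡ 8 (mod 511)
510 = 256 + 128 + 64 + 32 + 16 + 8 + 4 + 2 in binary powers of 2.
So 8^510 ≡ 8 · 64 · 8 · 64 · 8 · 64 · 8 · 64 ≡ 1 (mod 511).
Since the result is 1, base 8 gives no evidence that 511 is composite.

1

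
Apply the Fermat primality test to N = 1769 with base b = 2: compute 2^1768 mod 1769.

625

2^1 ≡ 2 (mod 1769)
2^2 ≡ 2^2 = 4 ≡ 4 (mod 1769)
2^4 ≡ 4^2 = 16 ≡ 16 (mod 1769)
2^8 ≡ 16^2 = 256 ≡ 256 (mod 1769)
2^16 ≡ 256^2 = 65536 ≡ 83 (mod 1769)
2^32 ≡ 83^2 = 6889 ≡ 1582 (mod 1769)
2^64 ≡ 1582^2 = 2502724 ≡ 1358 (mod 1769)
2^128 ≡ 1358^2 = 1844164 ≡ 866 (mod 1769)
2^256 ≡ 866^2 = 749956 ≡ 1669 (mod 1769)
2^512 ≡ 1669^2 = 2785561 ≡ 1155 (mod 1769)
2^1024 ≡ 1155^2 = 1334025 ≡ 199 (mod 1769)
1768 = 1024 + 512 + 128 + 64 + 32 + 8 in binary powers of 2.
So 2^1768 ≡ 199 · 1155 · 866 · 1358 · 1582 · 256 ≡ 625 (mod 1769).
Since 625 ≠ 1, base 2 is a Fermat witness: 1769 is composite.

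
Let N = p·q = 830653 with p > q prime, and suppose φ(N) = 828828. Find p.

967

φ(n) = (p−1)(q−1) = n − (p+q) + 1, so p + q = 830653 − 828828 + 1 = 1826.
p and q are the roots of t² − 1826t + 830653 = 0.
Discriminant: 1826² − 4·830653 = 3334276 − 3322612 = 11664; √11664 = 108.
q = (1826 − 108)/2 = 859, p = (1826 + 108)/2 = 967.
Check: 859 · 967 = 830653.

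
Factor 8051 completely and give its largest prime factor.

97

8051 = 83 · 97
97 is prime.
So 8051 = 83 · 97; the largest prime factor is 97.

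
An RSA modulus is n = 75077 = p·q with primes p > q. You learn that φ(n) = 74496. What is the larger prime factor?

389

φ(n) = (p−1)(q−1) = n − (p+q) + 1, so p + q = 75077 − 74496 + 1 = 582.
p and q are the roots of t² − 582t + 75077 = 0.
Discriminant: 582² − 4·75077 = 338724 − 300308 = 38416; √38416 = 196.
q = (582 − 196)/2 = 193, p = (582 + 196)/2 = 389.
Check: 193 · 389 = 75077.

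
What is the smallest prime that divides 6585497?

6585497 is odd.
Digit sum 44, not divisible by 3.
Ends in 7: not divisible by 5.
7: 6585497 = 7·940785 + 2
11: 6585497 = 11·598681 + 6
13: 6585497 = 13·506576 + 9
17: 6585497 = 17·387382 + 3
19: 6585497 = 19·346605 + 2
23: 6585497 = 23·286325 + 22
29: 6585497 = 29·227086 + 3
31: 6585497 = 31·212435 + 12
37: 6585497 = 37·177986 + 15
41: 6585497 = 41·160621 + 36
43: 6585497 = 43·153151 + 4
47: 6585497 = 47·140116 + 45
53: 6585497 = 53·124254 + 35
59: 6585497 = 59·111618 + 35
61: 6585497 = 61·107958 + 59
67: 6585497 = 67·98291

67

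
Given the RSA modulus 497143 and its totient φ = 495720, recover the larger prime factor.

φ(n) = (p−1)(q−1) = n − (p+q) + 1, so p + q = 497143 − 495720 + 1 = 1424.
p and q are the roots of t² − 1424t + 497143 = 0.
Discriminant: 1424² − 4·497143 = 2027776 − 1988572 = 39204; √39204 = 198.
q = (1424 − 198)/2 = 613, p = (1424 + 198)/2 = 811.
Check: 613 · 811 = 497143.

811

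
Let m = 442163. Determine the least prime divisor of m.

442163 is odd.
Digit sum 20, not divisible by 3.
Ends in 3: not divisible by 5.
7: 442163 = 7·63166 + 1
11: 442163 = 11·40196 + 7
13: 442163 = 13·34012 + 7
17: 442163 = 17·26009 + 10
19: 442163 = 19·23271 + 14
23: 442163 = 23·19224 + 11
29: 442163 = 29·15247

29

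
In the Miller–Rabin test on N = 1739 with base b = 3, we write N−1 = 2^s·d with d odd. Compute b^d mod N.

1739 − 1 = 1738 = 2^1 · 869, so d = 869.
3^1 ≡ 3 (mod 1739)
3^2 ≡ 3^2 = 9 ≡ 9 (mod 1739)
3^4 ≡ 9^2 = 81 ≡ 81 (mod 1739)
3^8 ≡ 81^2 = 6561 ≡ 1344 (mod 1739)
3^16 ≡ 1344^2 = 1806336 ≡ 1254 (mod 1739)
3^32 ≡ 1254^2 = 1572516 ≡ 460 (mod 1739)
3^64 ≡ 460^2 = 211600 ≡ 1181 (mod 1739)
3^128 ≡ 1181^2 = 1394761 ≡ 83 (mod 1739)
3^256 ≡ 83^2 = 6889 ≡ 1672 (mod 1739)
3^512 ≡ 1672^2 = 2795584 ≡ 1011 (mod 1739)
869 = 512 + 256 + 64 + 32 + 4 + 1 in binary powers of 2.
So 3^869 ≡ 1011 · 1672 · 1181 · 460 · 81 · 3 ≡ 946 (mod 1739).
Squaring chain: 946; never reaches −1, so base 3 is a Miller–Rabin witness that 1739 is composite.

946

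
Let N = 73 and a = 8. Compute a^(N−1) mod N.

1

8^1 ≡ 8 (mod 73)
8^2 ≡ 8^2 = 64 ≡ 64 (mod 73)
8^4 ≡ 64^2 = 4096 ≡ 8 (mod 73)
8^8 ≡ 8^2 = 64 ≡ 64 (mod 73)
8^16 ≡ 64^2 = 4096 ≡ 8 (mod 73)
8^32 ≡ 8^2 = 64 ≡ 64 (mod 73)
8^64 ≡ 64^2 = 4096 ≡ 8 (mod 73)
72 = 64 + 8 in binary powers of 2.
So 8^72 ≡ 8 · 64 ≡ 1 (mod 73).
Since the result is 1, base 8 gives no evidence that 73 is composite.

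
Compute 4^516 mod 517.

147

4^1 ≡ 4 (mod 517)
4^2 ≡ 4^2 = 16 ≡ 16 (mod 517)
4^4 ≡ 16^2 = 256 ≡ 256 (mod 517)
4^8 ≡ 256^2 = 65536 ≡ 394 (mod 517)
4^16 ≡ 394^2 = 155236 ≡ 136 (mod 517)
4^32 ≡ 136^2 = 18496 ≡ 401 (mod 517)
4^64 ≡ 401^2 = 160801 ≡ 14 (mod 517)
4^128 ≡ 14^2 = 196 ≡ 196 (mod 517)
4^256 ≡ 196^2 = 38416 ≡ 158 (mod 517)
4^512 ≡ 158^2 = 24964 ≡ 148 (mod 517)
516 = 512 + 4 in binary powers of 2.
So 4^516 ≡ 148 · 256 ≡ 147 (mod 517).
Since 147 ≠ 1, base 4 is a Fermat witness: 517 is composite.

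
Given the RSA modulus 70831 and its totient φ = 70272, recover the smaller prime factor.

φ(n) = (p−1)(q−1) = n − (p+q) + 1, so p + q = 70831 − 70272 + 1 = 560.
p and q are the roots of t² − 560t + 70831 = 0.
Discriminant: 560² − 4·70831 = 313600 − 283324 = 30276; √30276 = 174.
q = (560 − 174)/2 = 193, p = (560 + 174)/2 = 367.
Check: 193 · 367 = 70831.

193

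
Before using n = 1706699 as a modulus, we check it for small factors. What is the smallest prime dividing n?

37

1706699 is odd.
Digit sum 38, not divisible by 3.
Ends in 9: not divisible by 5.
7: 1706699 = 7·243814 + 1
11: 1706699 = 11·155154 + 5
13: 1706699 = 13·131284 + 7
17: 1706699 = 17·100394 + 1
19: 1706699 = 19·89826 + 5
23: 1706699 = 23·74204 + 7
29: 1706699 = 29·58851 + 20
31: 1706699 = 31·55054 + 25
37: 1706699 = 37·46127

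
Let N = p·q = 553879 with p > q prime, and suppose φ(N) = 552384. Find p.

823

φ(n) = (p−1)(q−1) = n − (p+q) + 1, so p + q = 553879 − 552384 + 1 = 1496.
p and q are the roots of t² − 1496t + 553879 = 0.
Discriminant: 1496² − 4·553879 = 2238016 − 2215516 = 22500; √22500 = 150.
q = (1496 − 150)/2 = 673, p = (1496 + 150)/2 = 823.
Check: 673 · 823 = 553879.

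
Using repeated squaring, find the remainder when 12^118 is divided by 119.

12^1 ≡ 12 (mod 119)
12^2 ≡ 12^2 = 144 ≡ 25 (mod 119)
12^4 ≡ 25^2 = 625 ≡ 30 (mod 119)
12^8 ≡ 30^2 = 900 ≡ 67 (mod 119)
12^16 ≡ 67^2 = 4489 ≡ 86 (mod 119)
12^32 ≡ 86^2 = 7396 ≡ 18 (mod 119)
12^64 ≡ 18^2 = 324 ≡ 86 (mod 119)
118 = 64 + 32 + 16 + 4 + 2 in binary powers of 2.
So 12^118 ≡ 86 · 18 · 86 · 30 · 25 ≡ 2 (mod 119).
Since 2 ≠ 1, base 12 is a Fermat witness: 119 is composite.

2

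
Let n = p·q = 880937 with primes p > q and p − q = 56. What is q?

911

Since p = q + 56, we have 880937 = q(q + 56), so q² + 56q − 880937 = 0.
Discriminant: 56² + 4·880937 = 3136 + 3523748 = 3526884; √3526884 = 1878.
q = (−56 + 1878)/2 = 911, and p = q + 56 = 967.
Check: 911 · 967 = 880937.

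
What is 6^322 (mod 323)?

6^1 ≡ 6 (mod 323)
6^2 ≡ 6^2 = 36 ≡ 36 (mod 323)
6^4 ≡ 36^2 = 1296 ≡ 4 (mod 323)
6^8 ≡ 4^2 = 16 ≡ 16 (mod 323)
6^16 ≡ 16^2 = 256 ≡ 256 (mod 323)
6^32 ≡ 256^2 = 65536 ≡ 290 (mod 323)
6^64 ≡ 290^2 = 84100 ≡ 120 (mod 323)
6^128 ≡ 120^2 = 14400 ≡ 188 (mod 323)
6^256 ≡ 188^2 = 35344 ≡ 137 (mod 323)
322 = 256 + 64 + 2 in binary powers of 2.
So 6^322 ≡ 137 · 120 · 36 ≡ 104 (mod 323).
Since 104 ≠ 1, base 6 is a Fermat witness: 323 is composite.

104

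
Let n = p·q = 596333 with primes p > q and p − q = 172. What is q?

691

Since p = q + 172, we have 596333 = q(q + 172), so q² + 172q − 596333 = 0.
Discriminant: 172² + 4·596333 = 29584 + 2385332 = 2414916; √2414916 = 1554.
q = (−172 + 1554)/2 = 691, and p = q + 172 = 863.
Check: 691 · 863 = 596333.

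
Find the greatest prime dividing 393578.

79

393578 = 2 · 196789
196789 = 47 · 4187
4187 = 53 · 79
79 is prime.
So 393578 = 2 · 47 · 53 · 79; the largest prime factor is 79.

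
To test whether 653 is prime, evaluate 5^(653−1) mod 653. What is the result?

5^1 ≡ 5 (mod 653)
5^2 ≡ 5^2 = 25 ≡ 25 (mod 653)
5^4 ≡ 25^2 = 625 ≡ 625 (mod 653)
5^8 ≡ 625^2 = 390625 ≡ 131 (mod 653)
5^16 ≡ 131^2 = 17161 ≡ 183 (mod 653)
5^32 ≡ 183^2 = 33489 ≡ 186 (mod 653)
5^64 ≡ 186^2 = 34596 ≡ 640 (mod 653)
5^128 ≡ 640^2 = 409600 ≡ 169 (mod 653)
5^256 ≡ 169^2 = 28561 ≡ 482 (mod 653)
5^512 ≡ 482^2 = 232324 ≡ 509 (mod 653)
652 = 512 + 128 + 8 + 4 in binary powers of 2.
So 5^652 ≡ 509 · 169 · 131 · 625 ≡ 1 (mod 653).
Since the result is 1, base 5 gives no evidence that 653 is composite.

1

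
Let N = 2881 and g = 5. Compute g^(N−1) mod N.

5^1 ≡ 5 (mod 2881)
5^2 ≡ 5^2 = 25 ≡ 25 (mod 2881)
5^4 ≡ 25^2 = 625 ≡ 625 (mod 2881)
5^8 ≡ 625^2 = 390625 ≡ 1690 (mod 2881)
5^16 ≡ 1690^2 = 2856100 ≡ 1029 (mod 2881)
5^32 ≡ 1029^2 = 1058841 ≡ 1514 (mod 2881)
5^64 ≡ 1514^2 = 2292196 ≡ 1801 (mod 2881)
5^128 ≡ 1801^2 = 3243601 ≡ 2476 (mod 2881)
5^256 ≡ 2476^2 = 6130576 ≡ 2689 (mod 2881)
5^512 ≡ 2689^2 = 7230721 ≡ 2292 (mod 2881)
5^1024 ≡ 2292^2 = 5253264 ≡ 1201 (mod 2881)
5^2048 ≡ 1201^2 = 1442401 ≡ 1901 (mod 2881)
2880 = 2048 + 512 + 256 + 64 in binary powers of 2.
So 5^2880 ≡ 1901 · 2292 · 2689 · 1801 ≡ 1466 (mod 2881).
Since 1466 ≠ 1, base 5 is a Fermat witness: 2881 is composite.

1466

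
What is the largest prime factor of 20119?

59

20119 = 11 · 1829
1829 = 31 · 59
59 is prime.
So 20119 = 11 · 31 · 59; the largest prime factor is 59.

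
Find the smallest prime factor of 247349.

247349 is odd.
Digit sum 29, not divisible by 3.
Ends in 9: not divisible by 5.
7: 247349 = 7·35335 + 4
11: 247349 = 11·22486 + 3
13: 247349 = 13·19026 + 11
17: 247349 = 17·14549 + 16
19: 247349 = 19·13018 + 7
23: 247349 = 23·10754 + 7
29: 247349 = 29·8529 + 8
31: 247349 = 31·7979

31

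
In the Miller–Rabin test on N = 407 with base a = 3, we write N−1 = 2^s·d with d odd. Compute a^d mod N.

280

407 − 1 = 406 = 2^1 · 203, so d = 203.
3^1 ≡ 3 (mod 407)
3^2 ≡ 3^2 = 9 ≡ 9 (mod 407)
3^4 ≡ 9^2 = 81 ≡ 81 (mod 407)
3^8 ≡ 81^2 = 6561 ≡ 49 (mod 407)
3^16 ≡ 49^2 = 2401 ≡ 366 (mod 407)
3^32 ≡ 366^2 = 133956 ≡ 53 (mod 407)
3^64 ≡ 53^2 = 2809 ≡ 367 (mod 407)
3^128 ≡ 367^2 = 134689 ≡ 379 (mod 407)
203 = 128 + 64 + 8 + 2 + 1 in binary powers of 2.
So 3^203 ≡ 379 · 367 · 49 · 9 · 3 ≡ 280 (mod 407).
Squaring chain: 280; never reaches −1, so base 3 is a Miller–Rabin witness that 407 is composite.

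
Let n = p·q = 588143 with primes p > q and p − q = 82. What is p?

Since p = q + 82, we have 588143 = q(q + 82), so q² + 82q − 588143 = 0.
Discriminant: 82² + 4·588143 = 6724 + 2352572 = 2359296; √2359296 = 1536.
q = (−82 + 1536)/2 = 727, and p = q + 82 = 809.
Check: 727 · 809 = 588143.

809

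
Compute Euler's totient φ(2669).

2496

Factor: 2669 = 17 · 157.
φ(2669) = (17−1) · (157−1) = 16 · 156 = 2496.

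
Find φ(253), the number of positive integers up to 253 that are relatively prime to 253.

Factor: 253 = 11 · 23.
φ(253) = (11−1) · (23−1) = 10 · 22 = 220.

220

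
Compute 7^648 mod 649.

7^1 ≡ 7 (mod 649)
7^2 ≡ 7^2 = 49 ≡ 49 (mod 649)
7^4 ≡ 49^2 = 2401 ≡ 454 (mod 649)
7^8 ≡ 454^2 = 206116 ≡ 383 (mod 649)
7^16 ≡ 383^2 = 146689 ≡ 15 (mod 649)
7^32 ≡ 15^2 = 225 ≡ 225 (mod 649)
7^64 ≡ 225^2 = 50625 ≡ 3 (mod 649)
7^128 ≡ 3^2 = 9 ≡ 9 (mod 649)
7^256 ≡ 9^2 = 81 ≡ 81 (mod 649)
7^512 ≡ 81^2 = 6561 ≡ 71 (mod 649)
648 = 512 + 128 + 8 in binary powers of 2.
So 7^648 ≡ 71 · 9 · 383 ≡ 64 (mod 649).
Since 64 ≠ 1, base 7 is a Fermat witness: 649 is composite.

64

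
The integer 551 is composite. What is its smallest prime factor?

19

551 is odd.
Digit sum 11, not divisible by 3.
Ends in 1: not divisible by 5.
7: 551 = 7·78 + 5
11: 551 = 11·50 + 1
13: 551 = 13·42 + 5
17: 551 = 17·32 + 7
19: 551 = 19·29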